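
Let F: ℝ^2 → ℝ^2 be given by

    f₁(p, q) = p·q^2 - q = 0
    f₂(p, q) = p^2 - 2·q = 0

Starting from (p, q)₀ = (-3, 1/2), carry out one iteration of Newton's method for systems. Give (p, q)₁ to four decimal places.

(-1.5918, 0.2755)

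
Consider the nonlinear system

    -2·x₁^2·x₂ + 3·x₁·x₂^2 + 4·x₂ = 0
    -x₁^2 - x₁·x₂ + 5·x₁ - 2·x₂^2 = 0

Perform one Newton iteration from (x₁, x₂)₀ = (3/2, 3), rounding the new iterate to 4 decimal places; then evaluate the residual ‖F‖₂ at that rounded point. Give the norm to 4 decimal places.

At (3/2, 3): F = (39.0000, -17.2500).
Jacobian J = [[-4·x₁·x₂ + 3·x₂^2, -2·x₁^2 + 6·x₁·x₂ + 4], [-2·x₁ - x₂ + 5, -x₁ - 4·x₂]].
At the point, J = [[9.0000, 26.5000], [-1.0000, -13.5000]] (det J = -95.0000).
Solving J·Δ = −F gives Δ = (-0.7303, -1.2237).
Then the next iterate is (x₁, x₂)₁ = (0.7697, 1.7763).
Re-evaluating at (0.7697, 1.7763): F = (12.286273, -4.421640), so ‖F‖₂ = 13.0577.

13.0577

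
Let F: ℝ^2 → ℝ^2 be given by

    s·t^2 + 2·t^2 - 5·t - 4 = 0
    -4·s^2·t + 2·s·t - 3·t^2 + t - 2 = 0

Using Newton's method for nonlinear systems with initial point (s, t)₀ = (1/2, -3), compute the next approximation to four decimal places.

(0.5120, -1.3196)

At (1/2, -3): F = (33.5000, -32.0000).
Jacobian J = [[t^2, 2·s·t + 4·t - 5], [-8·s·t + 2·t, -4·s^2 + 2·s - 6·t + 1]].
At the point, J = [[9.0000, -20.0000], [6.0000, 19.0000]] (det J = 291.0000).
Solving J·Δ = −F gives Δ = (0.0120, 1.6804).
Then the next iterate is (s, t)₁ = (0.5120, -1.3196).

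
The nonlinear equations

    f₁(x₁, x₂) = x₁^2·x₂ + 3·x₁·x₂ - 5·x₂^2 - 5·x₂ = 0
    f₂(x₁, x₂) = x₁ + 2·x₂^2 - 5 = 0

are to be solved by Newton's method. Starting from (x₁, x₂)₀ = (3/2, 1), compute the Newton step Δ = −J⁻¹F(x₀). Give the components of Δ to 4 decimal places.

At (3/2, 1): F = (-3.2500, -1.5000).
Jacobian J = [[2·x₁·x₂ + 3·x₂, x₁^2 + 3·x₁ - 10·x₂ - 5], [1, 4·x₂]].
At the point, J = [[6.0000, -8.2500], [1.0000, 4.0000]] (det J = 32.2500).
Solving J·Δ = −F gives Δ = (0.7868, 0.1783).

(0.7868, 0.1783)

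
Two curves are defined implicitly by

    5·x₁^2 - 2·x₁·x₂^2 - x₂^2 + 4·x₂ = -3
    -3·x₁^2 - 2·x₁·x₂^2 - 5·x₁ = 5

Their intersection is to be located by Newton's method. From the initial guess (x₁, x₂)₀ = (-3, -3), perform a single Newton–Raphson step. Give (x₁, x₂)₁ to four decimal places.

(-1.7772, -2.1421)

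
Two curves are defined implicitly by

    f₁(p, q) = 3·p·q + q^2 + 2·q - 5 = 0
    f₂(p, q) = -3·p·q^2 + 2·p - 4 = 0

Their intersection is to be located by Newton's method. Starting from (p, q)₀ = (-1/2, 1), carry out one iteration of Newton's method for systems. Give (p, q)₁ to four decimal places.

At (-1/2, 1): F = (-3.5000, -3.5000).
Jacobian J = [[3·q, 3·p + 2·q + 2], [-3·q^2 + 2, -6·p·q]].
At the point, J = [[3.0000, 2.5000], [-1.0000, 3.0000]] (det J = 11.5000).
Solving J·Δ = −F gives Δ = (0.1522, 1.2174).
Then the next iterate is (p, q)₁ = (-0.3478, 2.2174).

(-0.3478, 2.2174)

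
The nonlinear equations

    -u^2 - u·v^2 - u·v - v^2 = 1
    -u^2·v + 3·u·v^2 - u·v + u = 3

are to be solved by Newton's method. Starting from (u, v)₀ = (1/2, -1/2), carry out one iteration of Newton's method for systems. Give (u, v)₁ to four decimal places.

At (1/2, -1/2): F = (-1.3750, -1.7500).
Jacobian J = [[-2·u - v^2 - v, -2·u·v - u - 2·v], [-2·u·v + 3·v^2 - v + 1, -u^2 + 6·u·v - u]].
At the point, J = [[-0.7500, 1.0000], [2.7500, -2.2500]] (det J = -1.0625).
Solving J·Δ = −F gives Δ = (4.5588, 4.7941).
Then the next iterate is (u, v)₁ = (5.0588, 4.2941).

(5.0588, 4.2941)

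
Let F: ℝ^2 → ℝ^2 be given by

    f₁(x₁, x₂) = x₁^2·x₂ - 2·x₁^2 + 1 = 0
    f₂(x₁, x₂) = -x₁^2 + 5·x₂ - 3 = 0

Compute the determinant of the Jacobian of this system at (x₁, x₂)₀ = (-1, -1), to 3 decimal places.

28.000

J = [[2·x₁·x₂ - 4·x₁, x₁^2], [-2·x₁, 5]].
At the point, J = [[6.000, 1.000], [2.000, 5.000]].
det J = 28.000.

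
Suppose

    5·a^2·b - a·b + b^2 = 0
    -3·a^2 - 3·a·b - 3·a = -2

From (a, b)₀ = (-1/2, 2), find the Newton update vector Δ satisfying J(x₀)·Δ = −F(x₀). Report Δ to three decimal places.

(1.322, 1.455)

At (-1/2, 2): F = (7.500, 5.750).
Jacobian J = [[10·a·b - b, 5·a^2 - a + 2·b], [-6·a - 3·b - 3, -3·a]].
At the point, J = [[-12.000, 5.750], [-6.000, 1.500]] (det J = 16.500).
Solving J·Δ = −F gives Δ = (1.322, 1.455).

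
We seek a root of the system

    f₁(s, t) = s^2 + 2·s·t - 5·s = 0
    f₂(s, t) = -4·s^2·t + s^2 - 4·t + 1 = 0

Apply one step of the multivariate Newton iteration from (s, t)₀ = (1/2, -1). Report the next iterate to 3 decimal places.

At (1/2, -1): F = (-3.250, 6.250).
Jacobian J = [[2·s + 2·t - 5, 2·s], [-8·s·t + 2·s, -4·s^2 - 4]].
At the point, J = [[-6.000, 1.000], [5.000, -5.000]] (det J = 25.000).
Solving J·Δ = −F gives Δ = (-0.400, 0.850).
Then the next iterate is (s, t)₁ = (0.100, -0.150).

(0.100, -0.150)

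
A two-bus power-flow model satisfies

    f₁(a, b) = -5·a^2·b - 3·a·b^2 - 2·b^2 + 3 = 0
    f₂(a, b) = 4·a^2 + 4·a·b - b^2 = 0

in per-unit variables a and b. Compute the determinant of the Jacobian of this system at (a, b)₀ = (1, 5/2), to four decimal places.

583.7500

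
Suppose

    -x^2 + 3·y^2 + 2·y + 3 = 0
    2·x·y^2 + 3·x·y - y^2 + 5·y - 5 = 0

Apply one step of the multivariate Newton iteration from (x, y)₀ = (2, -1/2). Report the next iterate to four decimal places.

(1.4015, 0.6439)

At (2, -1/2): F = (-1.2500, -9.7500).
Jacobian J = [[-2·x, 6·y + 2], [2·y^2 + 3·y, 4·x·y + 3·x - 2·y + 5]].
At the point, J = [[-4.0000, -1.0000], [-1.0000, 8.0000]] (det J = -33.0000).
Solving J·Δ = −F gives Δ = (-0.5985, 1.1439).
Then the next iterate is (x, y)₁ = (1.4015, 0.6439).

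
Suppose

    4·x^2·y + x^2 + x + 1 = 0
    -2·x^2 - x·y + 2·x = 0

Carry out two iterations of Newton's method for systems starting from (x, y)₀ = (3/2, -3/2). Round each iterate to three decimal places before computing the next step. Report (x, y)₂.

At (3/2, -3/2): F = (-8.750, 0.750).
Jacobian J = [[8·x·y + 2·x + 1, 4·x^2], [-4·x - y + 2, -x]].
At the point, J = [[-14.000, 9.000], [-2.500, -1.500]] (det J = 43.500).
Solving J·Δ = −F gives Δ = (-0.147, 0.744).
Then the next iterate is (x, y)₁ = (1.353, -0.756).
Round to (1.353, -0.756) and repeat: F = (-1.35215, 0.06765), J = [[-4.47694, 7.32244], [-2.656, -1.353]].
Δ = (-0.052, 0.153), so (x, y)₂ = (1.301, -0.603).

(1.301, -0.603)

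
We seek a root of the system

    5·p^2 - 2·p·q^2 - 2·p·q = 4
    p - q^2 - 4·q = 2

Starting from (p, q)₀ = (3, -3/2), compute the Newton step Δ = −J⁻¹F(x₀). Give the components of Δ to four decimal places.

(-2.3086, 2.4414)

At (3, -3/2): F = (36.5000, 4.7500).
Jacobian J = [[10·p - 2·q^2 - 2·q, -4·p·q - 2·p], [1, -2·q - 4]].
At the point, J = [[28.5000, 12.0000], [1.0000, -1.0000]] (det J = -40.5000).
Solving J·Δ = −F gives Δ = (-2.3086, 2.4414).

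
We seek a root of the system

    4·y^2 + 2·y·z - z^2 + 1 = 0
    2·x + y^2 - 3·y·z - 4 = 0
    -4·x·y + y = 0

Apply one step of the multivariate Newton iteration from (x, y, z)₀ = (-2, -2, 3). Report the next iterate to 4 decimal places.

At (-2, -2, 3): F = (-4.0000, 14.0000, -18.0000).
Jacobian J = [[0, 8·y + 2·z, 2·y - 2·z], [2, 2·y - 3·z, -3·y], [-4·y, -4·x + 1, 0]].
At the point, J = [[0.0000, -10.0000, -10.0000], [2.0000, -13.0000, 6.0000], [8.0000, 9.0000, 0.0000]] (det J = -1700.0000).
Solving J·Δ = −F gives Δ = (1.3976, 0.7576, -1.1576).
Then the next iterate is (x, y, z)₁ = (-0.6024, -1.2424, 1.8424).

(-0.6024, -1.2424, 1.8424)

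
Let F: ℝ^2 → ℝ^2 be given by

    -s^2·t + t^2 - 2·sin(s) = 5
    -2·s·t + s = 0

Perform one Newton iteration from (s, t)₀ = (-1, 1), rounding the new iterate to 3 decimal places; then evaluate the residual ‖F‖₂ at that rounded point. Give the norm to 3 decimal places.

At (-1, 1): F = (-3.31706, 1.000).
Jacobian J = [[-2·s·t - 2·cos(s), -s^2 + 2·t], [-2·t + 1, -2·s]].
At the point, J = [[0.91940, 1.000], [-1.000, 2.000]] (det J = 2.83879).
Solving J·Δ = −F gives Δ = (2.689, 0.845).
Then the next iterate is (s, t)₁ = (1.689, 1.845).
Re-evaluating at (1.689, 1.845): F = (-8.84529, -4.54341), so ‖F‖₂ = 9.944.

9.944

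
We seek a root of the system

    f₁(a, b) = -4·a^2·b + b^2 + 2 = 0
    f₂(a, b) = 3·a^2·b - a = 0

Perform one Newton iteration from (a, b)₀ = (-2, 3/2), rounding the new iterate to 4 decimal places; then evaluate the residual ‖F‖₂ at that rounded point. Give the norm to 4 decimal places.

35.7627

At (-2, 3/2): F = (-19.7500, 20.0000).
Jacobian J = [[-8·a·b, -4·a^2 + 2·b], [6·a·b - 1, 3·a^2]].
At the point, J = [[24.0000, -13.0000], [-19.0000, 12.0000]] (det J = 41.0000).
Solving J·Δ = −F gives Δ = (-0.5610, -2.5549).
Then the next iterate is (a, b)₁ = (-2.5610, -1.0549).
Re-evaluating at (-2.5610, -1.0549): F = (30.787993, -18.195384), so ‖F‖₂ = 35.7627.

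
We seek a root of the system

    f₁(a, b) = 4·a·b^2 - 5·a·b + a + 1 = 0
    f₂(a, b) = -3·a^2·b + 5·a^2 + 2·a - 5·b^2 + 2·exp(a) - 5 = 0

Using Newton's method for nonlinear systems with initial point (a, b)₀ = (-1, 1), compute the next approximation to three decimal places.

At (-1, 1): F = (1.000, -9.26424).
Jacobian J = [[4·b^2 - 5·b + 1, 8·a·b - 5·a], [-6·a·b + 10·a + 2·exp(a) + 2, -3·a^2 - 10·b]].
At the point, J = [[0.000, -3.000], [-1.26424, -13.000]] (det J = -3.79272).
Solving J·Δ = −F gives Δ = (-10.756, 0.333).
Then the next iterate is (a, b)₁ = (-11.756, 1.333).

(-11.756, 1.333)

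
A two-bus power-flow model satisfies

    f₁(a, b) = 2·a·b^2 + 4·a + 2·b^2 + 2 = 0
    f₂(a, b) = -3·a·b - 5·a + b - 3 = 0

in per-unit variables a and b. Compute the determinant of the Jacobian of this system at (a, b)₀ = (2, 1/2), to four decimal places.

J = [[2·b^2 + 4, 4·a·b + 4·b], [-3·b - 5, -3·a + 1]].
At the point, J = [[4.5000, 6.0000], [-6.5000, -5.0000]].
det J = 16.5000.

16.5000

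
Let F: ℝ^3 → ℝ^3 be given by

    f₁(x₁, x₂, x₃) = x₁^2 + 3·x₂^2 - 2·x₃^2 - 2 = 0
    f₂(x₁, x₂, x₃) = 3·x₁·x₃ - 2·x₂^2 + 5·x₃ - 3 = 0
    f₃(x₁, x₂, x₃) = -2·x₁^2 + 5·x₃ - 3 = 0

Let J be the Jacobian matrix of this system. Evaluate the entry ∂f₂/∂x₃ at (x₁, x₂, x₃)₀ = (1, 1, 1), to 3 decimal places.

∂f₂/∂x₃ = 3·x₁ + 5.
At (1, 1, 1) this is 8.000.

8.000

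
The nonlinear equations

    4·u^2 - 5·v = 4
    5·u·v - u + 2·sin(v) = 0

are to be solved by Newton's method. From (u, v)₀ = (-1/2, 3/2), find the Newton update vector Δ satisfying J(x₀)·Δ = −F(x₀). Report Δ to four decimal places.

(-0.4409, -1.7473)

At (-1/2, 3/2): F = (-10.5000, -1.255010).
Jacobian J = [[8·u, -5], [5·v - 1, 5·u + 2·cos(v)]].
At the point, J = [[-4.0000, -5.0000], [6.5000, -2.358526]] (det J = 41.934102).
Solving J·Δ = −F gives Δ = (-0.4409, -1.7473).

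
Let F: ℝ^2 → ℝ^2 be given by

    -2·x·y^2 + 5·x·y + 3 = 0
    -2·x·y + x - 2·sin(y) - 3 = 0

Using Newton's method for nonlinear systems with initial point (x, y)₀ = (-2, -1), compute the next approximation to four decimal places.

At (-2, -1): F = (17.0000, -7.317058).
Jacobian J = [[-2·y^2 + 5·y, -4·x·y + 5·x], [-2·y + 1, -2·x - 2·cos(y)]].
At the point, J = [[-7.0000, -18.0000], [3.0000, 2.919395]] (det J = 33.564232).
Solving J·Δ = −F gives Δ = (2.4454, -0.0065).
Then the next iterate is (x, y)₁ = (0.4454, -1.0065).

(0.4454, -1.0065)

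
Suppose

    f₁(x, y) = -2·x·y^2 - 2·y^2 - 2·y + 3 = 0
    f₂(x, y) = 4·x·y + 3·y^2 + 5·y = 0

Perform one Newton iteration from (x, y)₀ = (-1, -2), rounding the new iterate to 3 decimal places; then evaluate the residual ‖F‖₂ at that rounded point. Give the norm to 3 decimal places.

2.379

At (-1, -2): F = (7.000, 10.000).
Jacobian J = [[-2·y^2, -4·x·y - 4·y - 2], [4·y, 4·x + 6·y + 5]].
At the point, J = [[-8.000, -2.000], [-8.000, -11.000]] (det J = 72.000).
Solving J·Δ = −F gives Δ = (0.792, 0.333).
Then the next iterate is (x, y)₁ = (-0.208, -1.667).
Re-evaluating at (-0.208, -1.667): F = (1.93224, 1.38861), so ‖F‖₂ = 2.379.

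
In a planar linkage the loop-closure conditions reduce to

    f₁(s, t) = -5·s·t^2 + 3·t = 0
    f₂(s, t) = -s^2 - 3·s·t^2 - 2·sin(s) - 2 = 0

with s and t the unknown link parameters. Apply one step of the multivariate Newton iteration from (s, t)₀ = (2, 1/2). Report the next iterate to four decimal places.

At (2, 1/2): F = (-1.0000, -9.318595).
Jacobian J = [[-5·t^2, -10·s·t + 3], [-2·s - 3·t^2 - 2·cos(s), -6·s·t]].
At the point, J = [[-1.2500, -7.0000], [-3.917706, -6.0000]] (det J = -19.923944).
Solving J·Δ = −F gives Δ = (-2.9728, 0.3880).
Then the next iterate is (s, t)₁ = (-0.9728, 0.8880).

(-0.9728, 0.8880)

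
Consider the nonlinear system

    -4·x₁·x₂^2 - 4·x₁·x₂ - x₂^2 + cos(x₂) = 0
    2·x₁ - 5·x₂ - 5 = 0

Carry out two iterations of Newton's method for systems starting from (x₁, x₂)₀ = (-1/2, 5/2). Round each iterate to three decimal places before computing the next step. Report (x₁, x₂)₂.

At (-1/2, 5/2): F = (10.44886, -18.500).
Jacobian J = [[-4·x₂^2 - 4·x₂, -8·x₁·x₂ - 4·x₁ - 2·x₂ - sin(x₂)], [2, -5]].
At the point, J = [[-35.000, 6.40153], [2.000, -5.000]] (det J = 162.19694).
Solving J·Δ = −F gives Δ = (-0.408, -3.863).
Then the next iterate is (x₁, x₂)₁ = (-0.908, -1.363).
Round to (-0.908, -1.363) and repeat: F = (0.14554, -0.001), J = [[-1.97908, -2.56434], [2.000, -5.000]].
Δ = (0.049, 0.019), so (x₁, x₂)₂ = (-0.859, -1.344).

(-0.859, -1.344)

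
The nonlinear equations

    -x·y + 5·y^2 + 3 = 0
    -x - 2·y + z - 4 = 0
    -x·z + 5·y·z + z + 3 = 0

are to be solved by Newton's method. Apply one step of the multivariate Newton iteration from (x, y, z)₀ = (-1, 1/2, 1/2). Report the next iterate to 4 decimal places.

At (-1, 1/2, 1/2): F = (4.7500, -3.5000, 5.2500).
Jacobian J = [[-y, -x + 10·y, 0], [-1, -2, 1], [-z, 5·z, -x + 5·y + 1]].
At the point, J = [[-0.5000, 6.0000, 0.0000], [-1.0000, -2.0000, 1.0000], [-0.5000, 2.5000, 4.5000]] (det J = 29.7500).
Solving J·Δ = −F gives Δ = (-2.3992, -0.9916, -0.8824).
Then the next iterate is (x, y, z)₁ = (-3.3992, -0.4916, -0.3824).

(-3.3992, -0.4916, -0.3824)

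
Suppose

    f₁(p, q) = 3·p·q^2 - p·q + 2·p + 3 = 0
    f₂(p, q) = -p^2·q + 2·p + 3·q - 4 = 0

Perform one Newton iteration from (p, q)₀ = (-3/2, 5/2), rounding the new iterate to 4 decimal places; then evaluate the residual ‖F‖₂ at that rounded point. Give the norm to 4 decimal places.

6.7396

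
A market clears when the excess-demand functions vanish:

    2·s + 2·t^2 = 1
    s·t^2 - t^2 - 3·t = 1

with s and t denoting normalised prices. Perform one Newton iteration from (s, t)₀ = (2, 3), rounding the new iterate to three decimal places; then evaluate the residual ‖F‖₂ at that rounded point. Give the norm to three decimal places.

7.341

At (2, 3): F = (21.000, -1.000).
Jacobian J = [[2, 4·t], [t^2, 2·s·t - 2·t - 3]].
At the point, J = [[2.000, 12.000], [9.000, 3.000]] (det J = -102.000).
Solving J·Δ = −F gives Δ = (0.735, -1.873).
Then the next iterate is (s, t)₁ = (2.735, 1.127).
Re-evaluating at (2.735, 1.127): F = (7.01026, -2.17733), so ‖F‖₂ = 7.341.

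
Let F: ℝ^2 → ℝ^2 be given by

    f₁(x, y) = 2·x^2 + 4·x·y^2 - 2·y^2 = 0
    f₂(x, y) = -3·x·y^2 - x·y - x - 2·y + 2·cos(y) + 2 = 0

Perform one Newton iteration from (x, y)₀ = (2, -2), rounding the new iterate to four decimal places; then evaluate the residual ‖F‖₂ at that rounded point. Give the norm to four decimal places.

6.7683

At (2, -2): F = (32.0000, -16.832294).
Jacobian J = [[4·x + 4·y^2, 8·x·y - 4·y], [-3·y^2 - y - 1, -6·x·y - x - 2·sin(y) - 2]].
At the point, J = [[24.0000, -24.0000], [-11.0000, 21.818595]] (det J = 259.646276).
Solving J·Δ = −F gives Δ = (-1.1332, 0.2002).
Then the next iterate is (x, y)₁ = (0.8668, -1.7998).
Re-evaluating at (0.8668, -1.7998): F = (6.255356, -2.584572), so ‖F‖₂ = 6.7683.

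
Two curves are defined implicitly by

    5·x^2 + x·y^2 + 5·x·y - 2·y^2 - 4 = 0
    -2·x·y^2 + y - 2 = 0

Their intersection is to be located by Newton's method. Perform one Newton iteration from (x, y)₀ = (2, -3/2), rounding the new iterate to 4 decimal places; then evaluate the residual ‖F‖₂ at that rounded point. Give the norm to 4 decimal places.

4.3194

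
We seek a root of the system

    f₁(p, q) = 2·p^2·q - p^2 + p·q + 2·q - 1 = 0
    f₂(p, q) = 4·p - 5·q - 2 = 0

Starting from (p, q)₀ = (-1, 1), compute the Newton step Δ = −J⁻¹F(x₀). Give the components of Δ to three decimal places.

(4.000, 1.000)

At (-1, 1): F = (1.000, -11.000).
Jacobian J = [[4·p·q - 2·p + q, 2·p^2 + p + 2], [4, -5]].
At the point, J = [[-1.000, 3.000], [4.000, -5.000]] (det J = -7.000).
Solving J·Δ = −F gives Δ = (4.000, 1.000).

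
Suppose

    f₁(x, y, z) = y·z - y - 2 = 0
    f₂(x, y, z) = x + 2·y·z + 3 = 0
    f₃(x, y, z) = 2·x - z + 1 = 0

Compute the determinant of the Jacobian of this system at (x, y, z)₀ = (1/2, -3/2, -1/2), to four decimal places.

J = [[0, z - 1, y], [1, 2·z, 2·y], [2, 0, -1]].
At the point, J = [[0.0000, -1.5000, -1.5000], [1.0000, -1.0000, -3.0000], [2.0000, 0.0000, -1.0000]].
det J = 4.5000.

4.5000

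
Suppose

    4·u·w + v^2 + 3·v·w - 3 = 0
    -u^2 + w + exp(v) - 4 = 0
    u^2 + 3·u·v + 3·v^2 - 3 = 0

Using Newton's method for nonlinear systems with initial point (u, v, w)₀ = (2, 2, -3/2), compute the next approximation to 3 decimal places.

At (2, 2, -3/2): F = (-20.000, -2.11094, 25.000).
Jacobian J = [[4·w, 2·v + 3·w, 4·u + 3·v], [-2·u, exp(v), 1], [2·u + 3·v, 3·u + 6·v, 0]].
At the point, J = [[-6.000, -0.500, 14.000], [-4.000, 7.38906, 1.000], [10.000, 18.000, 0.000]] (det J = -1939.46785).
Solving J·Δ = −F gives Δ = (-1.429, -0.595, 0.795).
Then the next iterate is (u, v, w)₁ = (0.571, 1.405, -0.705).

(0.571, 1.405, -0.705)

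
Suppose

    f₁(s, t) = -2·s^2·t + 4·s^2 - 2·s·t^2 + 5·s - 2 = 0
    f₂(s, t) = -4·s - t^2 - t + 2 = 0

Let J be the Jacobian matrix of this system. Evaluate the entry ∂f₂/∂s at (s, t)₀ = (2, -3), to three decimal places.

∂f₂/∂s = -4.
At (2, -3) this is -4.000.

-4.000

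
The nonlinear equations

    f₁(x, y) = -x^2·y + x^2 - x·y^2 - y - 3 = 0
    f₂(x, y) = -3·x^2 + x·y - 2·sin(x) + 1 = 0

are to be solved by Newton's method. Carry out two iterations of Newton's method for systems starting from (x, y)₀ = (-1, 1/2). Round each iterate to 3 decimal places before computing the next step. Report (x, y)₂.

(-1.143, -1.002)

At (-1, 1/2): F = (-2.750, -0.81706).
Jacobian J = [[-2·x·y + 2·x - y^2, -x^2 - 2·x·y - 1], [-6·x + y - 2·cos(x), x]].
At the point, J = [[-1.250, -1.000], [5.41940, -1.000]] (det J = 6.66940).
Solving J·Δ = −F gives Δ = (-0.290, -2.388).
Then the next iterate is (x, y)₁ = (-1.290, -1.888).
Round to (-1.290, -1.888) and repeat: F = (8.29218, 0.36489), J = [[-11.01558, -7.53514], [5.29776, -1.290]].
Δ = (0.147, 0.886), so (x, y)₂ = (-1.143, -1.002).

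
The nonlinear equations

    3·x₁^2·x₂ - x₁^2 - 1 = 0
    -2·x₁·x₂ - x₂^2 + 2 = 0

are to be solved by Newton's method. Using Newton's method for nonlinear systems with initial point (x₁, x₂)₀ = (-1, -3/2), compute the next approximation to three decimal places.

At (-1, -3/2): F = (-6.500, -3.250).
Jacobian J = [[6·x₁·x₂ - 2·x₁, 3·x₁^2], [-2·x₂, -2·x₁ - 2·x₂]].
At the point, J = [[11.000, 3.000], [3.000, 5.000]] (det J = 46.000).
Solving J·Δ = −F gives Δ = (0.495, 0.353).
Then the next iterate is (x₁, x₂)₁ = (-0.505, -1.147).

(-0.505, -1.147)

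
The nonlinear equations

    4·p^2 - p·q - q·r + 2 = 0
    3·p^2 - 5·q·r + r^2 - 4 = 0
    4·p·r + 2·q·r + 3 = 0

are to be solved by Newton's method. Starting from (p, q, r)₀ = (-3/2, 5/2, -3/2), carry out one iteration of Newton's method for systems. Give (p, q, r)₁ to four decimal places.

At (-3/2, 5/2, -3/2): F = (18.5000, 23.7500, 4.5000).
Jacobian J = [[8·p - q, -p - r, -q], [6·p, -5·r, -5·q + 2·r], [4·r, 2·r, 4·p + 2·q]].
At the point, J = [[-14.5000, 3.0000, -2.5000], [-9.0000, 7.5000, -15.5000], [-6.0000, -3.0000, -1.0000]] (det J = 855.0000).
Solving J·Δ = −F gives Δ = (1.0228, -0.7392, 0.5807).
Then the next iterate is (p, q, r)₁ = (-0.4772, 1.7608, -0.9193).

(-0.4772, 1.7608, -0.9193)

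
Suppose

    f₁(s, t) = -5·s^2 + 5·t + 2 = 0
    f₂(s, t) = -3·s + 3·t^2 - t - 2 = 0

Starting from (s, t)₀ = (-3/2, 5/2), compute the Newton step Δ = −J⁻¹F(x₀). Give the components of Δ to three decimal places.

At (-3/2, 5/2): F = (3.250, 18.750).
Jacobian J = [[-10·s, 5], [-3, 6·t - 1]].
At the point, J = [[15.000, 5.000], [-3.000, 14.000]] (det J = 225.000).
Solving J·Δ = −F gives Δ = (0.214, -1.293).

(0.214, -1.293)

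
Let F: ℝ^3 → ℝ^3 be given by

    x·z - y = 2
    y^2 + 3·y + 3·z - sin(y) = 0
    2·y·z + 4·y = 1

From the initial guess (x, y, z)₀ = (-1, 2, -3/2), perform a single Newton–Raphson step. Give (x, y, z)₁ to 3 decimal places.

(-2.212, 1.424, -1.606)

At (-1, 2, -3/2): F = (-2.500, 4.59070, 1.000).
Jacobian J = [[z, -1, x], [0, 2·y - cos(y) + 3, 3], [0, 2·z + 4, 2·y]].
At the point, J = [[-1.500, -1.000, -1.000], [0.000, 7.41615, 3.000], [0.000, 1.000, 4.000]] (det J = -39.99688).
Solving J·Δ = −F gives Δ = (-1.212, -0.576, -0.106).
Then the next iterate is (x, y, z)₁ = (-2.212, 1.424, -1.606).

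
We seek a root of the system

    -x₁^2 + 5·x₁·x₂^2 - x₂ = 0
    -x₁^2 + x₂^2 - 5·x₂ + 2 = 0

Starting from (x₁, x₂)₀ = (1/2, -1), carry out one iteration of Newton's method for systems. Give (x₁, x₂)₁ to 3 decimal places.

(1.199, 0.007)

At (1/2, -1): F = (3.250, 7.750).
Jacobian J = [[-2·x₁ + 5·x₂^2, 10·x₁·x₂ - 1], [-2·x₁, 2·x₂ - 5]].
At the point, J = [[4.000, -6.000], [-1.000, -7.000]] (det J = -34.000).
Solving J·Δ = −F gives Δ = (0.699, 1.007).
Then the next iterate is (x₁, x₂)₁ = (1.199, 0.007).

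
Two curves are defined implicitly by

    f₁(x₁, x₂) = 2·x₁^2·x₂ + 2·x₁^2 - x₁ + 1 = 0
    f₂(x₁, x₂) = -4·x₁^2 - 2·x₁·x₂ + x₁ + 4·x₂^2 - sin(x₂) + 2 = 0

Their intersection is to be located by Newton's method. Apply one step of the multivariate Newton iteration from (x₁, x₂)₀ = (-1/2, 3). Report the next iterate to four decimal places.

At (-1/2, 3): F = (3.5000, 39.358880).
Jacobian J = [[4·x₁·x₂ + 4·x₁ - 1, 2·x₁^2], [-8·x₁ - 2·x₂ + 1, -2·x₁ + 8·x₂ - cos(x₂)]].
At the point, J = [[-9.0000, 0.5000], [-1.0000, 25.989992]] (det J = -233.409932).
Solving J·Δ = −F gives Δ = (0.3054, -1.5026).
Then the next iterate is (x₁, x₂)₁ = (-0.1946, 1.4974).

(-0.1946, 1.4974)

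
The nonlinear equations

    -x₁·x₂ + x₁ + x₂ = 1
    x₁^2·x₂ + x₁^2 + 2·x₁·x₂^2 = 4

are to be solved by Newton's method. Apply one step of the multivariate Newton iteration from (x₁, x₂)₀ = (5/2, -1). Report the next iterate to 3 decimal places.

At (5/2, -1): F = (3.000, 1.000).
Jacobian J = [[-x₂ + 1, -x₁ + 1], [2·x₁·x₂ + 2·x₁ + 2·x₂^2, x₁^2 + 4·x₁·x₂]].
At the point, J = [[2.000, -1.500], [2.000, -3.750]] (det J = -4.500).
Solving J·Δ = −F gives Δ = (-2.167, -0.889).
Then the next iterate is (x₁, x₂)₁ = (0.333, -1.889).

(0.333, -1.889)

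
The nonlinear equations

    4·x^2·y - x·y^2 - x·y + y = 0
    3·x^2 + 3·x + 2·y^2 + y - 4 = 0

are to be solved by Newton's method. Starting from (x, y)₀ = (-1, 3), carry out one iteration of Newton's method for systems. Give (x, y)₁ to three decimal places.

At (-1, 3): F = (27.000, 17.000).
Jacobian J = [[8·x·y - y^2 - y, 4·x^2 - 2·x·y - x + 1], [6·x + 3, 4·y + 1]].
At the point, J = [[-36.000, 12.000], [-3.000, 13.000]] (det J = -432.000).
Solving J·Δ = −F gives Δ = (0.340, -1.229).
Then the next iterate is (x, y)₁ = (-0.660, 1.771).

(-0.660, 1.771)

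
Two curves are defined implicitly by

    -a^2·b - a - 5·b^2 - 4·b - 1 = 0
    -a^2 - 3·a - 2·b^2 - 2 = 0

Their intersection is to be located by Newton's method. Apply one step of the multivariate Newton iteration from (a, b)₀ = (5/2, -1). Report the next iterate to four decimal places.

At (5/2, -1): F = (1.7500, -17.7500).
Jacobian J = [[-2·a·b - 1, -a^2 - 10·b - 4], [-2·a - 3, -4·b]].
At the point, J = [[4.0000, -0.2500], [-8.0000, 4.0000]] (det J = 14.0000).
Solving J·Δ = −F gives Δ = (-0.1830, 4.0714).
Then the next iterate is (a, b)₁ = (2.3170, 3.0714).

(2.3170, 3.0714)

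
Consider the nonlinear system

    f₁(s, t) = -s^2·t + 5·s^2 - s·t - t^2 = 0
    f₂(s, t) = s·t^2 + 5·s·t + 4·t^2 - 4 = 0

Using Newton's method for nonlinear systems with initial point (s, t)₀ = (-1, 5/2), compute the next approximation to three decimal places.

(-0.933, 2.150)

At (-1, 5/2): F = (-1.250, 2.250).
Jacobian J = [[-2·s·t + 10·s - t, -s^2 - s - 2·t], [t^2 + 5·t, 2·s·t + 5·s + 8·t]].
At the point, J = [[-7.500, -5.000], [18.750, 10.000]] (det J = 18.750).
Solving J·Δ = −F gives Δ = (0.067, -0.350).
Then the next iterate is (s, t)₁ = (-0.933, 2.150).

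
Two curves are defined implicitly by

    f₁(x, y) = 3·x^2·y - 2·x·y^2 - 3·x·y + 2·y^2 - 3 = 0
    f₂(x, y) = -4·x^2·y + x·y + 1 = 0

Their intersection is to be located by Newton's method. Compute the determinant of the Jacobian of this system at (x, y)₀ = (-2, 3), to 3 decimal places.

-1620.000

J = [[6·x·y - 2·y^2 - 3·y, 3·x^2 - 4·x·y - 3·x + 4·y], [-8·x·y + y, -4·x^2 + x]].
At the point, J = [[-63.000, 54.000], [51.000, -18.000]].
det J = -1620.000.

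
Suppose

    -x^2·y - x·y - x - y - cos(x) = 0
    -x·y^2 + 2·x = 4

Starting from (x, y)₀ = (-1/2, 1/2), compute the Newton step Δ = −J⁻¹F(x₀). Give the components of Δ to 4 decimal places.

At (-1/2, 1/2): F = (-0.752583, -4.8750).
Jacobian J = [[-2·x·y - y + sin(x) - 1, -x^2 - x - 1], [-y^2 + 2, -2·x·y]].
At the point, J = [[-1.479426, -0.7500], [1.7500, 0.5000]] (det J = 0.572787).
Solving J·Δ = −F gives Δ = (7.0402, -14.8907).

(7.0402, -14.8907)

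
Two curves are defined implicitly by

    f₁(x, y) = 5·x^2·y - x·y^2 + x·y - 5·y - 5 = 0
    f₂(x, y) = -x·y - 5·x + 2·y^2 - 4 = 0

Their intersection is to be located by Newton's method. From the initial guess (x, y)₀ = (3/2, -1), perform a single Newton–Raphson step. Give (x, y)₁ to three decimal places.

At (3/2, -1): F = (-14.250, -8.000).
Jacobian J = [[10·x·y - y^2 + y, 5·x^2 - 2·x·y + x - 5], [-y - 5, -x + 4·y]].
At the point, J = [[-17.000, 10.750], [-4.000, -5.500]] (det J = 136.500).
Solving J·Δ = −F gives Δ = (-1.204, -0.579).
Then the next iterate is (x, y)₁ = (0.296, -1.579).

(0.296, -1.579)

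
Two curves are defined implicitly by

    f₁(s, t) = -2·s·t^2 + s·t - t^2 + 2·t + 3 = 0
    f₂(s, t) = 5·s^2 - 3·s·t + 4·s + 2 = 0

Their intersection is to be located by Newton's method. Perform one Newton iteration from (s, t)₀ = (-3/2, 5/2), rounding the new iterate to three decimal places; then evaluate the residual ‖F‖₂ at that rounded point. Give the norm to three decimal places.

8.140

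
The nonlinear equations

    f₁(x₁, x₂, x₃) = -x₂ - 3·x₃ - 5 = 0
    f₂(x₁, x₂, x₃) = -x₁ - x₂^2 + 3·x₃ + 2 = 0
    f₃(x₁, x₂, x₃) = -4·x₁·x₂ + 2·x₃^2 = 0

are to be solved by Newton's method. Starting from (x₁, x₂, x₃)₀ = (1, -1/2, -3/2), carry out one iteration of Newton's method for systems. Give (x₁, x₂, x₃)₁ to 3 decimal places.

At (1, -1/2, -3/2): F = (0.000, -3.750, 6.500).
Jacobian J = [[0, -1, -3], [-1, -2·x₂, 3], [-4·x₂, -4·x₁, 4·x₃]].
At the point, J = [[0.000, -1.000, -3.000], [-1.000, 1.000, 3.000], [2.000, -4.000, -6.000]] (det J = -6.000).
Solving J·Δ = −F gives Δ = (-3.750, -0.500, 0.167).
Then the next iterate is (x₁, x₂, x₃)₁ = (-2.750, -1.000, -1.333).

(-2.750, -1.000, -1.333)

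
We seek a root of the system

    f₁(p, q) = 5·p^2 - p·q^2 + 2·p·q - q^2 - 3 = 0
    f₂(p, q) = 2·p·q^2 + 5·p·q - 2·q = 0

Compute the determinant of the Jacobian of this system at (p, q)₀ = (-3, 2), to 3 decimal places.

1194.000

J = [[10·p - q^2 + 2·q, -2·p·q + 2·p - 2·q], [2·q^2 + 5·q, 4·p·q + 5·p - 2]].
At the point, J = [[-30.000, 2.000], [18.000, -41.000]].
det J = 1194.000.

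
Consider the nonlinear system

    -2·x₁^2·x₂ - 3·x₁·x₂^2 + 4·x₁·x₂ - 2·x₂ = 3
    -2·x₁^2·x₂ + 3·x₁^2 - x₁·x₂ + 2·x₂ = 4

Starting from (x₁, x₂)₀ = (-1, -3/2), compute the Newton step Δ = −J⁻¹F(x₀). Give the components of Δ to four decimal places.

(-0.1356, 1.0760)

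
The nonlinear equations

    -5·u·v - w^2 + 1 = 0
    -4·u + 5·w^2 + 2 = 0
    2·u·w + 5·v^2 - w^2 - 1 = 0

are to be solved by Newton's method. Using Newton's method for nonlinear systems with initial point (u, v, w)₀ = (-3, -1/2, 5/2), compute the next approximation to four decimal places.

(-2.3897, -0.3225, 0.7877)

At (-3, -1/2, 5/2): F = (-12.7500, 45.2500, -21.0000).
Jacobian J = [[-5·v, -5·u, -2·w], [-4, 0, 10·w], [2·w, 10·v, 2·u - 2·w]].
At the point, J = [[2.5000, 15.0000, -5.0000], [-4.0000, 0.0000, 25.0000], [5.0000, -5.0000, -11.0000]] (det J = 1427.5000).
Solving J·Δ = −F gives Δ = (0.6103, 0.1775, -1.7123).
Then the next iterate is (u, v, w)₁ = (-2.3897, -0.3225, 0.7877).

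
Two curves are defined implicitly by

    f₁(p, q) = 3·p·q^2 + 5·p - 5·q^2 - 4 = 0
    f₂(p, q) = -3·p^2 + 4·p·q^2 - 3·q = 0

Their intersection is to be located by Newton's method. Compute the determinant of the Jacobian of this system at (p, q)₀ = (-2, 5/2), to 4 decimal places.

1013.7500

J = [[3·q^2 + 5, 6·p·q - 10·q], [-6·p + 4·q^2, 8·p·q - 3]].
At the point, J = [[23.7500, -55.0000], [37.0000, -43.0000]].
det J = 1013.7500.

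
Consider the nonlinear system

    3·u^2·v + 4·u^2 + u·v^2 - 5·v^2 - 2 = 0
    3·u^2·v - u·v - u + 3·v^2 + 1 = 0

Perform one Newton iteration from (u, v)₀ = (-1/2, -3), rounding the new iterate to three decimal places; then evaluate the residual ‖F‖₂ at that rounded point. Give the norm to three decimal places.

15.243

At (-1/2, -3): F = (-52.750, 24.750).
Jacobian J = [[6·u·v + 8·u + v^2, 3·u^2 + 2·u·v - 10·v], [6·u·v - v - 1, 3·u^2 - u + 6·v]].
At the point, J = [[14.000, 33.750], [11.000, -16.750]] (det J = -605.750).
Solving J·Δ = −F gives Δ = (0.080, 1.530).
Then the next iterate is (u, v)₁ = (-0.420, -1.470).
Re-evaluating at (-0.420, -1.470): F = (-13.78440, 6.50738), so ‖F‖₂ = 15.243.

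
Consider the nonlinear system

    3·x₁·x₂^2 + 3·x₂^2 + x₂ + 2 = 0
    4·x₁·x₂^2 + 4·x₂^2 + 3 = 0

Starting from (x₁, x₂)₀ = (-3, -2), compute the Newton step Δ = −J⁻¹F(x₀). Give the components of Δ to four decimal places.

(-2.6875, 2.2500)

At (-3, -2): F = (-24.0000, -29.0000).
Jacobian J = [[3·x₂^2, 6·x₁·x₂ + 6·x₂ + 1], [4·x₂^2, 8·x₁·x₂ + 8·x₂]].
At the point, J = [[12.0000, 25.0000], [16.0000, 32.0000]] (det J = -16.0000).
Solving J·Δ = −F gives Δ = (-2.6875, 2.2500).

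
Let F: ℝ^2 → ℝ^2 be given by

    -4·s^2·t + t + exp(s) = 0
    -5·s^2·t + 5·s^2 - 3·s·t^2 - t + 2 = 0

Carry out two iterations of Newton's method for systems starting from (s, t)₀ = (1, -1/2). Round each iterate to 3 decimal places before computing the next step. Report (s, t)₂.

(-0.284, 0.769)

At (1, -1/2): F = (4.21828, 9.250).
Jacobian J = [[-8·s·t + exp(s), -4·s^2 + 1], [-10·s·t + 10·s - 3·t^2, -5·s^2 - 6·s·t - 1]].
At the point, J = [[6.71828, -3.000], [14.250, -3.000]] (det J = 22.59515).
Solving J·Δ = −F gives Δ = (-0.668, -0.090).
Then the next iterate is (s, t)₁ = (0.332, -0.590).
Round to (0.332, -0.590) and repeat: F = (1.06388, 3.11957), J = [[2.96079, 0.55910], [4.23450, -0.37584]].
Δ = (-0.616, 1.359), so (s, t)₂ = (-0.284, 0.769).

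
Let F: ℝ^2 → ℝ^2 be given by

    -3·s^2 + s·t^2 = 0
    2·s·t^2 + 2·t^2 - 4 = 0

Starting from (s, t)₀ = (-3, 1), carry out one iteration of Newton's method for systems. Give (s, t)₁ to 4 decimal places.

(-1.6286, 0.3429)

At (-3, 1): F = (-30.0000, -8.0000).
Jacobian J = [[-6·s + t^2, 2·s·t], [2·t^2, 4·s·t + 4·t]].
At the point, J = [[19.0000, -6.0000], [2.0000, -8.0000]] (det J = -140.0000).
Solving J·Δ = −F gives Δ = (1.3714, -0.6571).
Then the next iterate is (s, t)₁ = (-1.6286, 0.3429).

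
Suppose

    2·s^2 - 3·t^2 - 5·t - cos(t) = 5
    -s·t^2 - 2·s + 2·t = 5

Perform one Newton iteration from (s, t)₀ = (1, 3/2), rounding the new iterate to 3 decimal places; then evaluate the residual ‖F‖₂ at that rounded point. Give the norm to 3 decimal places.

7.356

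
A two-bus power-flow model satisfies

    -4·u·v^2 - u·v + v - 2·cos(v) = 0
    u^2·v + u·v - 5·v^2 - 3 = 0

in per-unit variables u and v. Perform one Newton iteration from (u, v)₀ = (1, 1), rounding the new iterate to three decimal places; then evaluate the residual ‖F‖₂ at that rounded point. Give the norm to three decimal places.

At (1, 1): F = (-5.08060, -6.000).
Jacobian J = [[-4·v^2 - v, -8·u·v - u + 2·sin(v) + 1], [2·u·v + v, u^2 + u - 10·v]].
At the point, J = [[-5.000, -6.31706], [3.000, -8.000]] (det J = 58.95117).
Solving J·Δ = −F gives Δ = (-0.047, -0.767).
Then the next iterate is (u, v)₁ = (0.953, 0.233).
Re-evaluating at (0.953, 0.233): F = (-2.14195, -2.83778), so ‖F‖₂ = 3.555.

3.555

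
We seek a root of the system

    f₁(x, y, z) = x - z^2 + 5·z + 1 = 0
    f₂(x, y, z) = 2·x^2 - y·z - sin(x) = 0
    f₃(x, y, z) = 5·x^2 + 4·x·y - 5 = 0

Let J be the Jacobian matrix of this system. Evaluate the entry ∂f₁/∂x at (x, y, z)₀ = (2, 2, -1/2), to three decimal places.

1.000

∂f₁/∂x = 1.
At (2, 2, -1/2) this is 1.000.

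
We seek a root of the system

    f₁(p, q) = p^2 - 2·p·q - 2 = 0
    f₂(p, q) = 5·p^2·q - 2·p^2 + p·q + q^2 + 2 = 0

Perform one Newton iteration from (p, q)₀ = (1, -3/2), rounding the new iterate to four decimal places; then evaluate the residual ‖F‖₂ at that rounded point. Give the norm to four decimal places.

1.5010

At (1, -3/2): F = (2.0000, -6.7500).
Jacobian J = [[2·p - 2·q, -2·p], [10·p·q - 4·p + q, 5·p^2 + p + 2·q]].
At the point, J = [[5.0000, -2.0000], [-20.5000, 3.0000]] (det J = -26.0000).
Solving J·Δ = −F gives Δ = (-0.2885, 0.2788).
Then the next iterate is (p, q)₁ = (0.7115, -1.2212).
Re-evaluating at (0.7115, -1.2212): F = (0.244000, -1.481073), so ‖F‖₂ = 1.5010.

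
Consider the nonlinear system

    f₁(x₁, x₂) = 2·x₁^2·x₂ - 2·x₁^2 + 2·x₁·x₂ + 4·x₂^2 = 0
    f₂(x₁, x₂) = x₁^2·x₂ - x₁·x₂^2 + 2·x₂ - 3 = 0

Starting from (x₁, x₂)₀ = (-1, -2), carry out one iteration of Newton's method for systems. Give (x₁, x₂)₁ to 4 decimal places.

(-12.7500, -7.0000)

At (-1, -2): F = (14.0000, -5.0000).
Jacobian J = [[4·x₁·x₂ - 4·x₁ + 2·x₂, 2·x₁^2 + 2·x₁ + 8·x₂], [2·x₁·x₂ - x₂^2, x₁^2 - 2·x₁·x₂ + 2]].
At the point, J = [[8.0000, -16.0000], [0.0000, -1.0000]] (det J = -8.0000).
Solving J·Δ = −F gives Δ = (-11.7500, -5.0000).
Then the next iterate is (x₁, x₂)₁ = (-12.7500, -7.0000).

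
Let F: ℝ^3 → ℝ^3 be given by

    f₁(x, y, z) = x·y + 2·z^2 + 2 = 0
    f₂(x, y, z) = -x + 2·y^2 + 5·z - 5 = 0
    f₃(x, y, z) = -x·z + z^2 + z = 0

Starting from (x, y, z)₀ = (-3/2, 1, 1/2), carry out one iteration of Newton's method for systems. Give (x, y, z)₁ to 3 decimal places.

(-1.258, 1.303, 0.106)

At (-3/2, 1, 1/2): F = (1.000, 1.000, 1.500).
Jacobian J = [[y, x, 4·z], [-1, 4·y, 5], [-z, 0, -x + 2·z + 1]].
At the point, J = [[1.000, -1.500, 2.000], [-1.000, 4.000, 5.000], [-0.500, 0.000, 3.500]] (det J = 16.500).
Solving J·Δ = −F gives Δ = (0.242, 0.303, -0.394).
Then the next iterate is (x, y, z)₁ = (-1.258, 1.303, 0.106).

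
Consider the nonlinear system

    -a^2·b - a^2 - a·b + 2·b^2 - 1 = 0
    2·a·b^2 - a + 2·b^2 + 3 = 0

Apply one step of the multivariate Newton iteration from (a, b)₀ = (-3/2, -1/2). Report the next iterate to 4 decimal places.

(-16.4000, -12.2000)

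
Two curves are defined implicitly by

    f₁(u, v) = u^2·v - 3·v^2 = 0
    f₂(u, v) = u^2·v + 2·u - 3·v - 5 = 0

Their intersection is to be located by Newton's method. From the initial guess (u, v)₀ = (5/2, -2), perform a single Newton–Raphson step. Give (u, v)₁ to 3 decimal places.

(2.156, -0.846)

At (5/2, -2): F = (-24.500, -6.500).
Jacobian J = [[2·u·v, u^2 - 6·v], [2·u·v + 2, u^2 - 3]].
At the point, J = [[-10.000, 18.250], [-8.000, 3.250]] (det J = 113.500).
Solving J·Δ = −F gives Δ = (-0.344, 1.154).
Then the next iterate is (u, v)₁ = (2.156, -0.846).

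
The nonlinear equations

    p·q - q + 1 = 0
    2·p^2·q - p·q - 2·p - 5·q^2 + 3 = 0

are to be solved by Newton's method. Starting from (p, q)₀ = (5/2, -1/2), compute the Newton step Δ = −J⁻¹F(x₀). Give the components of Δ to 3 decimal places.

(-7.167, -2.556)

At (5/2, -1/2): F = (0.250, -8.250).
Jacobian J = [[q, p - 1], [4·p·q - q - 2, 2·p^2 - p - 10·q]].
At the point, J = [[-0.500, 1.500], [-6.500, 15.000]] (det J = 2.250).
Solving J·Δ = −F gives Δ = (-7.167, -2.556).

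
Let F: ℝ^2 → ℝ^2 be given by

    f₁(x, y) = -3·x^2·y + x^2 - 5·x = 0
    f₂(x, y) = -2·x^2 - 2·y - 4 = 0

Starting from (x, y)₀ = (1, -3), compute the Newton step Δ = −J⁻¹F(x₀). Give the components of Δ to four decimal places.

(-0.2381, 0.4762)

At (1, -3): F = (5.0000, 0.0000).
Jacobian J = [[-6·x·y + 2·x - 5, -3·x^2], [-4·x, -2]].
At the point, J = [[15.0000, -3.0000], [-4.0000, -2.0000]] (det J = -42.0000).
Solving J·Δ = −F gives Δ = (-0.2381, 0.4762).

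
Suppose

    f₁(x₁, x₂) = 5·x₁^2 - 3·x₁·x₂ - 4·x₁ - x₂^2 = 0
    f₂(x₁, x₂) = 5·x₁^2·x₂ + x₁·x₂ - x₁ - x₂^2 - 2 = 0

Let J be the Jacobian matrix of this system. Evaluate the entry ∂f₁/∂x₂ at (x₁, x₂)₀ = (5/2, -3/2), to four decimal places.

-4.5000

∂f₁/∂x₂ = -3·x₁ - 2·x₂.
At (5/2, -3/2) this is -4.5000.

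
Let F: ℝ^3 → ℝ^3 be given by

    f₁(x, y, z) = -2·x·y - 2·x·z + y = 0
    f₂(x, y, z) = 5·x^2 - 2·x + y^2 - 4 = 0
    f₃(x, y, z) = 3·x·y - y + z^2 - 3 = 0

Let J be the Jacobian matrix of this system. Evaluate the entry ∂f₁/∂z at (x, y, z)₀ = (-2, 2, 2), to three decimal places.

4.000

∂f₁/∂z = -2·x.
At (-2, 2, 2) this is 4.000.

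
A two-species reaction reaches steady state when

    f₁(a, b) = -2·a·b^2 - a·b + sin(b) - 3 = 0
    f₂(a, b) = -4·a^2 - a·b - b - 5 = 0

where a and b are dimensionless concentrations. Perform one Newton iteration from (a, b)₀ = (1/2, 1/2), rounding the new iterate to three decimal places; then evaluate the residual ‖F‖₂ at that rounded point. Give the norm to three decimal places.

At (1/2, 1/2): F = (-3.02057, -6.750).
Jacobian J = [[-2·b^2 - b, -4·a·b - a + cos(b)], [-8·a - b, -a - 1]].
At the point, J = [[-1.000, -0.62242], [-4.500, -1.500]] (det J = -1.30088).
Solving J·Δ = −F gives Δ = (0.253, -5.260).
Then the next iterate is (a, b)₁ = (0.753, -4.760).
Re-evaluating at (0.753, -4.760): F = (-32.53920, 1.07624), so ‖F‖₂ = 32.557.

32.557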